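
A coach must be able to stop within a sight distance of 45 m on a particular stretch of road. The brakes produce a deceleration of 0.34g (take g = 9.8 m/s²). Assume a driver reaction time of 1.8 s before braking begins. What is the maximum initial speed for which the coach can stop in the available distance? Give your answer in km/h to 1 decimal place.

a = 0.34 × 9.8 = 3.332 m/s².
Stopping distance: v·t_r + v²/(2a) = 45 with t_r = 1.8 s and a = 3.332 m/s².
So v² + 11.995 v − 299.88 = 0.
Positive root: v = −a·t_r + √((a·t_r)² + 2a·d) = −5.998 + √(35.976 + 299.88) = 12.3284 m/s.
12.3284 m/s × 3.6 = 44.382 km/h.

Maximum speed ≈ 44.4 km/h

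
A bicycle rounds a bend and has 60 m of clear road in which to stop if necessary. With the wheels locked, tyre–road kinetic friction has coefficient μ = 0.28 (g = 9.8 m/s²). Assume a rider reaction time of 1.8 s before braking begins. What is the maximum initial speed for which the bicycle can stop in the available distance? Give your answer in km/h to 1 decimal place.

Maximum speed ≈ 49.9 km/h

a = μg = 0.28 × 9.8 = 2.744 m/s².
Stopping distance: v·t_r + v²/(2a) = 60 with t_r = 1.8 s and a = 2.744 m/s².
So v² + 9.878 v − 329.28 = 0.
Positive root: v = −a·t_r + √((a·t_r)² + 2a·d) = −4.939 + √(24.394 + 329.28) = 13.8672 m/s.
13.8672 m/s × 3.6 = 49.922 km/h.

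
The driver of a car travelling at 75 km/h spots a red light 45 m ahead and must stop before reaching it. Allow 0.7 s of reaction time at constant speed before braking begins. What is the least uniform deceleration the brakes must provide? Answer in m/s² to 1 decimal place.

75 km/h ÷ 3.6 = 20.8333 m/s.
Distance covered during reaction = 20.8333 × 0.7 = 14.583 m.
Distance available for braking: 45 − 14.583 = 30.417 m.
v² = 2a·d ⇒ a = v²/(2d) = 20.8333² / (2 × 30.417) = 434.026 / 60.834 = 7.1346 m/s².

Required deceleration ≈ 7.1 m/s²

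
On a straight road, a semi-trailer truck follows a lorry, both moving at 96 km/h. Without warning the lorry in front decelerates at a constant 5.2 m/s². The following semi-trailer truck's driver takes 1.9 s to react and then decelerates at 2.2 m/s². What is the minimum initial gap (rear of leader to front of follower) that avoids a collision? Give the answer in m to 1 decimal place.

96 km/h ÷ 3.6 = 26.6667 m/s.
Leader travels v²/(2a_L) = 711.113 / 10.400 = 68.376 m before stopping.
Follower covers v·t_r = 26.6667 × 1.9 = 50.667 m while reacting, then v²/(2a_F) = 711.113 / 4.400 = 161.617 m while braking, for a total of 50.667 + 161.617 = 212.284 m.
Since a_F ≤ a_L and the follower starts braking later, the follower is never slower than the leader, so the closest approach is when both have stopped.
Minimum gap = 212.284 − 68.376 = 143.908 m.

Minimum gap ≈ 143.9 m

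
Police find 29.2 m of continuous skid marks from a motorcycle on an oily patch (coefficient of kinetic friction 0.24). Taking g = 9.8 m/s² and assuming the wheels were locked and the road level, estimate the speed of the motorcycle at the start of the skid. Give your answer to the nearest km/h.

Deceleration a = μg = 0.24 × 9.8 = 2.352 m/s².
v = √(2a·d) = √(2 × 2.352 × 29.2) = √137.357 = 11.7199 m/s.
= 11.7199 × 3.6 = 42.192 km/h.

Initial speed ≈ 42 km/h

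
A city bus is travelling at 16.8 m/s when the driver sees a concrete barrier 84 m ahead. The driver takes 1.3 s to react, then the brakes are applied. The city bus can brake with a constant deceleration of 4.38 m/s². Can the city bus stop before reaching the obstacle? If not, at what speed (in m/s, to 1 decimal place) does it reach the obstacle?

Reaction distance = 16.8000 × 1.3 = 21.840 m.
Braking distance = v²/(2a) = 282.240 / 8.760 = 32.219 m.
Total stopping distance = 21.840 + 32.219 = 54.059 m, vs 84 m available — it stops with 84 − 54.059 = 29.941 m to spare.

Yes — it stops about 29.9 m short of the obstacle, so it never reaches it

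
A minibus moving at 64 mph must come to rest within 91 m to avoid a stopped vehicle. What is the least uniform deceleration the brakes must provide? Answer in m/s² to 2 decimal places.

Required deceleration ≈ 4.50 m/s²

64 mph × 0.44704 = 28.6106 m/s.
v² = 2a·d ⇒ a = v²/(2d) = 28.6106² / (2 × 91.000) = 818.566 / 182.000 = 4.4976 m/s².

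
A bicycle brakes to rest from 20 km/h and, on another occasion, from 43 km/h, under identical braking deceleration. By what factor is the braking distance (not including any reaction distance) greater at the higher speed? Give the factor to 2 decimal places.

Braking distance d = v²/(2a), so with a fixed, d ∝ v².
Factor = (43/20)² = 2.1500² = 4.6225.

Factor ≈ 4.62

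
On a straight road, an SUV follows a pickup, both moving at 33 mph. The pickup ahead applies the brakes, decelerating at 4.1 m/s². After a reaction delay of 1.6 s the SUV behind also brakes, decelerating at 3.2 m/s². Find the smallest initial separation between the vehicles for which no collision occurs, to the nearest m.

Minimum gap ≈ 31 m

33 mph × 0.44704 = 14.7523 m/s.
Leader travels v²/(2a_L) = 217.630 / 8.200 = 26.540 m before stopping.
Follower covers v·t_r = 14.7523 × 1.6 = 23.604 m while reacting, then v²/(2a_F) = 217.630 / 6.400 = 34.005 m while braking, for a total of 23.604 + 34.005 = 57.609 m.
Since a_F ≤ a_L and the follower starts braking later, the follower is never slower than the leader, so the closest approach is when both have stopped.
Minimum gap = 57.609 − 26.540 = 31.069 m.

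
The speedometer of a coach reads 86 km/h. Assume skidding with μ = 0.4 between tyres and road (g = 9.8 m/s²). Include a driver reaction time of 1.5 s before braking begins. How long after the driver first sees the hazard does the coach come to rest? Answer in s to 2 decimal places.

Total time ≈ 7.59 s

86 km/h ÷ 3.6 = 23.8889 m/s.
a = μg = 0.4 × 9.8 = 3.920 m/s².
Braking time = v/a = 23.8889 / 3.920 = 6.094 s.
Total = 1.5 + 6.094 = 7.594 s.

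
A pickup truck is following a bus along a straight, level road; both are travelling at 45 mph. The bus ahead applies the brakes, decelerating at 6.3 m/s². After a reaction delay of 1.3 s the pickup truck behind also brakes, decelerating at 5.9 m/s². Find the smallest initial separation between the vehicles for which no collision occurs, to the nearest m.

Minimum gap ≈ 28 m

45 mph × 0.44704 = 20.1168 m/s.
Leader travels v²/(2a_L) = 404.686 / 12.600 = 32.118 m before stopping.
Follower covers v·t_r = 20.1168 × 1.3 = 26.152 m while reacting, then v²/(2a_F) = 404.686 / 11.800 = 34.295 m while braking, for a total of 26.152 + 34.295 = 60.447 m.
Since a_F ≤ a_L and the follower starts braking later, the follower is never slower than the leader, so the closest approach is when both have stopped.
Minimum gap = 60.447 − 32.118 = 28.329 m.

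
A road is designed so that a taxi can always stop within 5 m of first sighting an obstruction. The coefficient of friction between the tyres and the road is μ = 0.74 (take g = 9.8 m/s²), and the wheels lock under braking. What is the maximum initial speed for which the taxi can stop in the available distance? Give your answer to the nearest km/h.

a = μg = 0.74 × 9.8 = 7.252 m/s².
v²/(2a) = d ⇒ v = √(2 × 7.252 × 5) = √72.52 = 8.5159 m/s.
8.5159 m/s × 3.6 = 30.657 km/h.

Maximum speed ≈ 31 km/h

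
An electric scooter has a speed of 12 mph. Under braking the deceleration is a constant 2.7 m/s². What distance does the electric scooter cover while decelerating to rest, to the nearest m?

Braking distance ≈ 5 m

12 mph × 0.44704 = 5.3645 m/s.
Braking distance = v²/(2a) = 5.3645² / (2 × 2.700) = 28.778 / 5.400 = 5.329 m.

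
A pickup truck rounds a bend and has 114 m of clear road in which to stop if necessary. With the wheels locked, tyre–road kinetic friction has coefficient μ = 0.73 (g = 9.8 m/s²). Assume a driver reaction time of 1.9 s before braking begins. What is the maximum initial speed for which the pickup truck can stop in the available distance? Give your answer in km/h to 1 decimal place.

Maximum speed ≈ 104.5 km/h

a = μg = 0.73 × 9.8 = 7.154 m/s².
Stopping distance: v·t_r + v²/(2a) = 114 with t_r = 1.9 s and a = 7.154 m/s².
So v² + 27.185 v − 1631.11 = 0.
Positive root: v = −a·t_r + √((a·t_r)² + 2a·d) = −13.593 + √(184.770 + 1631.11) = 29.0201 m/s.
29.0201 m/s × 3.6 = 104.472 km/h.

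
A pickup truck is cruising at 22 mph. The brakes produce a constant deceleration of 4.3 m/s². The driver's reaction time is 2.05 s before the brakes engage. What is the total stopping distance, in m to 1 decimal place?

22 mph × 0.44704 = 9.8349 m/s.
Reaction distance = v·t_r = 9.8349 × 2.05 = 20.162 m.
Braking distance = v²/(2a) = 9.8349² / (2 × 4.300) = 96.725 / 8.600 = 11.247 m.
Total = 20.162 + 11.247 = 31.409 m.

Total stopping distance ≈ 31.4 m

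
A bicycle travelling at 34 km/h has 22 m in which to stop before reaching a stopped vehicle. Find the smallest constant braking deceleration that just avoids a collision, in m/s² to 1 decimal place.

34 km/h ÷ 3.6 = 9.4444 m/s.
v² = 2a·d ⇒ a = v²/(2d) = 9.4444² / (2 × 22.000) = 89.197 / 44.000 = 2.0272 m/s².

Required deceleration ≈ 2.0 m/s²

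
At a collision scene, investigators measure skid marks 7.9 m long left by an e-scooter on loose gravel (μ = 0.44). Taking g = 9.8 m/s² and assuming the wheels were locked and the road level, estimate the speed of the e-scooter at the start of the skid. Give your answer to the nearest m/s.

Deceleration a = μg = 0.44 × 9.8 = 4.312 m/s².
v = √(2a·d) = √(2 × 4.312 × 7.9) = √68.130 = 8.2541 m/s.

Initial speed ≈ 8 m/s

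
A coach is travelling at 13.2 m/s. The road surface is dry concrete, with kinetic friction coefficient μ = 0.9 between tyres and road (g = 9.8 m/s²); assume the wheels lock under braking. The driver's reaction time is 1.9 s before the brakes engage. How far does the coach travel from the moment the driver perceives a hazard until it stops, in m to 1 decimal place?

Total stopping distance ≈ 35.0 m

a = μg = 0.9 × 9.8 = 8.820 m/s².
Reaction distance = v·t_r = 13.2000 × 1.9 = 25.080 m.
Braking distance = v²/(2a) = 13.2000² / (2 × 8.820) = 174.240 / 17.640 = 9.878 m.
Total = 25.080 + 9.878 = 34.958 m.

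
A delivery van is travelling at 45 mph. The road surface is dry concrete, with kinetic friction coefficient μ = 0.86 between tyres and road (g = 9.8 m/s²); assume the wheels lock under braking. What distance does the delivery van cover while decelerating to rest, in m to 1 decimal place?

45 mph × 0.44704 = 20.1168 m/s.
a = μg = 0.86 × 9.8 = 8.428 m/s².
Braking distance = v²/(2a) = 20.1168² / (2 × 8.428) = 404.686 / 16.856 = 24.008 m.

Braking distance ≈ 24.0 m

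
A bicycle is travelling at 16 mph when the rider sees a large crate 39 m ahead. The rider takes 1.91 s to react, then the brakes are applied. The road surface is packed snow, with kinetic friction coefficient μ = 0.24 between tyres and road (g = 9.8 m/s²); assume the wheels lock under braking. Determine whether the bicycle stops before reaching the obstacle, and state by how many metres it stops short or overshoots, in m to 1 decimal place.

16 mph × 0.44704 = 7.1526 m/s.
a = μg = 0.24 × 9.8 = 2.352 m/s².
Reaction distance = 7.1526 × 1.91 = 13.661 m.
Braking distance = v²/(2a) = 51.160 / 4.704 = 10.876 m.
Total stopping distance = 13.661 + 10.876 = 24.537 m, vs 39 m available — it stops with 39 − 24.537 = 14.463 m to spare.

Yes — it stops 14.5 m short of the obstacle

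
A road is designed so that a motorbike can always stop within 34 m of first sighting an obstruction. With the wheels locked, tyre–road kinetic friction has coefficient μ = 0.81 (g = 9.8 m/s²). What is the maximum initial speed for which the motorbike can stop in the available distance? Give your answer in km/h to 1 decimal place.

Maximum speed ≈ 83.6 km/h

a = μg = 0.81 × 9.8 = 7.938 m/s².
v²/(2a) = d ⇒ v = √(2 × 7.938 × 34) = √539.78 = 23.2332 m/s.
23.2332 m/s × 3.6 = 83.640 km/h.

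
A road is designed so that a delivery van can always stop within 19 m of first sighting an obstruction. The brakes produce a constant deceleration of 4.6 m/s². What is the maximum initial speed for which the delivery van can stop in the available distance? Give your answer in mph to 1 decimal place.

v²/(2a) = d ⇒ v = √(2 × 4.600 × 19) = √174.80 = 13.2212 m/s.
13.2212 m/s ÷ 0.44704 = 29.575 mph.

Maximum speed ≈ 29.6 mph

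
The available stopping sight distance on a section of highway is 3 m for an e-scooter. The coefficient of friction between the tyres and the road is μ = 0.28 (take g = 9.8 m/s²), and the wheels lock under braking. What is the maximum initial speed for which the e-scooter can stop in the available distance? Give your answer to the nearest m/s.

a = μg = 0.28 × 9.8 = 2.744 m/s².
v²/(2a) = d ⇒ v = √(2 × 2.744 × 3) = √16.46 = 4.0571 m/s.

Maximum speed ≈ 4 m/s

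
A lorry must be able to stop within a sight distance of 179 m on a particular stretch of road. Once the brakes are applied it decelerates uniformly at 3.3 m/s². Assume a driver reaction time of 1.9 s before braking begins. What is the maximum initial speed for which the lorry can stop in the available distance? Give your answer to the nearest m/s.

Maximum speed ≈ 29 m/s

Stopping distance: v·t_r + v²/(2a) = 179 with t_r = 1.9 s and a = 3.300 m/s².
So v² + 12.540 v − 1181.40 = 0.
Positive root: v = −a·t_r + √((a·t_r)² + 2a·d) = −6.270 + √(39.313 + 1181.40) = 28.6687 m/s.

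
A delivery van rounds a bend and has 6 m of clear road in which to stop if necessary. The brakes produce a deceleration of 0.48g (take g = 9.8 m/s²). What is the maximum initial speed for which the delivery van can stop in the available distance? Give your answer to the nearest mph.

Maximum speed ≈ 17 mph

a = 0.48 × 9.8 = 4.704 m/s².
v²/(2a) = d ⇒ v = √(2 × 4.704 × 6) = √56.45 = 7.5133 m/s.
7.5133 m/s ÷ 0.44704 = 16.807 mph.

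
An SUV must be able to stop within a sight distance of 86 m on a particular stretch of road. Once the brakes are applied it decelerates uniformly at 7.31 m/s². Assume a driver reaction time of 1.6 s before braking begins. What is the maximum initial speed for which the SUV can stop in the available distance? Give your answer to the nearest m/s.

Maximum speed ≈ 26 m/s

Stopping distance: v·t_r + v²/(2a) = 86 with t_r = 1.6 s and a = 7.310 m/s².
So v² + 23.392 v − 1257.32 = 0.
Positive root: v = −a·t_r + √((a·t_r)² + 2a·d) = −11.696 + √(136.796 + 1257.32) = 25.6419 m/s.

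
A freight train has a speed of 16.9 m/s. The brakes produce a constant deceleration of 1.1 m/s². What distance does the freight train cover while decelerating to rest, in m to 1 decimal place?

Braking distance = v²/(2a) = 16.9000² / (2 × 1.100) = 285.610 / 2.200 = 129.823 m.

Braking distance ≈ 129.8 m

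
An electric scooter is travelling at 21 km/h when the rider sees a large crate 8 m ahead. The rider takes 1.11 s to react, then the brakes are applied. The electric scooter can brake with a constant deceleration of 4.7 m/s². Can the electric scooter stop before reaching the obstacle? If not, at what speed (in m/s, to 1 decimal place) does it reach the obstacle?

No — it strikes the obstacle at 4.4 m/s

21 km/h ÷ 3.6 = 5.8333 m/s.
Reaction distance = 5.8333 × 1.11 = 6.475 m.
Braking distance needed to stop: v²/(2a) = 34.027 / 9.400 = 3.620 m, so total needed = 6.475 + 3.620 = 10.095 m > 8 m — it cannot stop.
Distance remaining when braking begins: 8 − 6.475 = 1.525 m.
v² = v₀² − 2a·d = 34.027 − 2 × 4.700 × 1.525 = 19.692 m²/s².
v = √19.692 = 4.438 m/s.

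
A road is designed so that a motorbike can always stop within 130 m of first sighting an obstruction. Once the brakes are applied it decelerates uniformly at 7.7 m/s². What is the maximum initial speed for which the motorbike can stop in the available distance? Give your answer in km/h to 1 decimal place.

Maximum speed ≈ 161.1 km/h

v²/(2a) = d ⇒ v = √(2 × 7.700 × 130) = √2002.00 = 44.7437 m/s.
44.7437 m/s × 3.6 = 161.077 km/h.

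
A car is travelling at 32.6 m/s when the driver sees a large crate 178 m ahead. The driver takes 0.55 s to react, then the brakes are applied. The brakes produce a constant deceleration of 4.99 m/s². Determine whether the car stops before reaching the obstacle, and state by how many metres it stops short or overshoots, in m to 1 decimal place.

Yes — it stops 53.6 m short of the obstacle

Reaction distance = 32.6000 × 0.55 = 17.930 m.
Braking distance = v²/(2a) = 1062.760 / 9.980 = 106.489 m.
Total stopping distance = 17.930 + 106.489 = 124.419 m, vs 178 m available — it stops with 178 − 124.419 = 53.581 m to spare.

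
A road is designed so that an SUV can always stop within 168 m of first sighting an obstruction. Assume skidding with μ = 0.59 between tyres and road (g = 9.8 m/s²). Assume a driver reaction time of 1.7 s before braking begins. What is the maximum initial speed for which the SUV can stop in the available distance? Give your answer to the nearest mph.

a = μg = 0.59 × 9.8 = 5.782 m/s².
Stopping distance: v·t_r + v²/(2a) = 168 with t_r = 1.7 s and a = 5.782 m/s².
So v² + 19.659 v − 1942.75 = 0.
Positive root: v = −a·t_r + √((a·t_r)² + 2a·d) = −9.829 + √(96.609 + 1942.75) = 35.3303 m/s.
35.3303 m/s ÷ 0.44704 = 79.032 mph.

Maximum speed ≈ 79 mph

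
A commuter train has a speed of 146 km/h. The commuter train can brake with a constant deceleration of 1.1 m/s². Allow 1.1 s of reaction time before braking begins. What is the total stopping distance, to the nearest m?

Total stopping distance ≈ 792 m

146 km/h ÷ 3.6 = 40.5556 m/s.
Reaction distance = v·t_r = 40.5556 × 1.1 = 44.611 m.
Braking distance = v²/(2a) = 40.5556² / (2 × 1.100) = 1644.757 / 2.200 = 747.617 m.
Total = 44.611 + 747.617 = 792.228 m.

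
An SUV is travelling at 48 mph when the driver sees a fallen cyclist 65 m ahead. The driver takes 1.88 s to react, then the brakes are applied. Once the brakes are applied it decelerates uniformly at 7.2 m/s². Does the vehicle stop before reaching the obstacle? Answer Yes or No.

48 mph × 0.44704 = 21.4579 m/s.
Reaction distance = 21.4579 × 1.88 = 40.341 m.
Braking distance = v²/(2a) = 460.441 / 14.400 = 31.975 m.
Total stopping distance = 40.341 + 31.975 = 72.316 m, vs 65 m available — it cannot stop in time and overshoots by 72.316 − 65 = 7.316 m.

No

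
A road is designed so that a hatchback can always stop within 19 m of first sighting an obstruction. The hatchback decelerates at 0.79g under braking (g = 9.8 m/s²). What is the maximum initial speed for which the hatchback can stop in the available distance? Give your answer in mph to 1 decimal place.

a = 0.79 × 9.8 = 7.742 m/s².
v²/(2a) = d ⇒ v = √(2 × 7.742 × 19) = √294.20 = 17.1523 m/s.
17.1523 m/s ÷ 0.44704 = 38.369 mph.

Maximum speed ≈ 38.4 mph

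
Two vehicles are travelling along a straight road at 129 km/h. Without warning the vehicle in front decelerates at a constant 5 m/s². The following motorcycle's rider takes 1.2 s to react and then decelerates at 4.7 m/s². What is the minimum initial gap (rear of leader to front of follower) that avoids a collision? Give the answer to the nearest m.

129 km/h ÷ 3.6 = 35.8333 m/s.
Leader travels v²/(2a_L) = 1284.025 / 10.000 = 128.403 m before stopping.
Follower covers v·t_r = 35.8333 × 1.2 = 43.000 m while reacting, then v²/(2a_F) = 1284.025 / 9.400 = 136.598 m while braking, for a total of 43.000 + 136.598 = 179.598 m.
Since a_F ≤ a_L and the follower starts braking later, the follower is never slower than the leader, so the closest approach is when both have stopped.
Minimum gap = 179.598 − 128.403 = 51.195 m.

Minimum gap ≈ 51 m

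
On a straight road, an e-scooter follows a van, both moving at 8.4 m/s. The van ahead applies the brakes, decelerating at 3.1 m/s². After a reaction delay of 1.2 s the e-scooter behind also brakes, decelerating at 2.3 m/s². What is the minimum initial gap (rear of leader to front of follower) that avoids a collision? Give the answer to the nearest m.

Leader travels v²/(2a_L) = 70.560 / 6.200 = 11.381 m before stopping.
Follower covers v·t_r = 8.4000 × 1.2 = 10.080 m while reacting, then v²/(2a_F) = 70.560 / 4.600 = 15.339 m while braking, for a total of 10.080 + 15.339 = 25.419 m.
Since a_F ≤ a_L and the follower starts braking later, the follower is never slower than the leader, so the closest approach is when both have stopped.
Minimum gap = 25.419 − 11.381 = 14.038 m.

Minimum gap ≈ 14 m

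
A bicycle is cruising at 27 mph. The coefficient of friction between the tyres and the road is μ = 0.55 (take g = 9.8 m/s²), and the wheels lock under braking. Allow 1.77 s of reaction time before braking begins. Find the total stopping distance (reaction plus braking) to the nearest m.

Total stopping distance ≈ 35 m

27 mph × 0.44704 = 12.0701 m/s.
a = μg = 0.55 × 9.8 = 5.390 m/s².
Reaction distance = v·t_r = 12.0701 × 1.77 = 21.364 m.
Braking distance = v²/(2a) = 12.0701² / (2 × 5.390) = 145.687 / 10.780 = 13.515 m.
Total = 21.364 + 13.515 = 34.879 m.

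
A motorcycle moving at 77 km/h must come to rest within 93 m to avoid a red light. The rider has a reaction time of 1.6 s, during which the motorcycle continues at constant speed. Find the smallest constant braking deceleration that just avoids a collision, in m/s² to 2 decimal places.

77 km/h ÷ 3.6 = 21.3889 m/s.
Distance covered during reaction = 21.3889 × 1.6 = 34.222 m.
Distance available for braking: 93 − 34.222 = 58.778 m.
v² = 2a·d ⇒ a = v²/(2d) = 21.3889² / (2 × 58.778) = 457.485 / 117.556 = 3.8916 m/s².

Required deceleration ≈ 3.89 m/s²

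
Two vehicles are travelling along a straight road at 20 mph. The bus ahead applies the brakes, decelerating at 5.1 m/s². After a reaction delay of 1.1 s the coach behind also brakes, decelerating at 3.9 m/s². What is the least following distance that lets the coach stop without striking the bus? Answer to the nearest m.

Minimum gap ≈ 12 m

20 mph × 0.44704 = 8.9408 m/s.
Leader travels v²/(2a_L) = 79.938 / 10.200 = 7.837 m before stopping.
Follower covers v·t_r = 8.9408 × 1.1 = 9.835 m while reacting, then v²/(2a_F) = 79.938 / 7.800 = 10.248 m while braking, for a total of 9.835 + 10.248 = 20.083 m.
Since a_F ≤ a_L and the follower starts braking later, the follower is never slower than the leader, so the closest approach is when both have stopped.
Minimum gap = 20.083 − 7.837 = 12.246 m.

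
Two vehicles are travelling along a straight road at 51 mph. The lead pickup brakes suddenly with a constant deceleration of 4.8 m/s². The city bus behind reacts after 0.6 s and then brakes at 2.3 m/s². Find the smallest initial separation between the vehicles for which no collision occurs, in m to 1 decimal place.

Minimum gap ≈ 72.5 m

51 mph × 0.44704 = 22.7990 m/s.
Leader travels v²/(2a_L) = 519.794 / 9.600 = 54.145 m before stopping.
Follower covers v·t_r = 22.7990 × 0.6 = 13.679 m while reacting, then v²/(2a_F) = 519.794 / 4.600 = 112.999 m while braking, for a total of 13.679 + 112.999 = 126.678 m.
Since a_F ≤ a_L and the follower starts braking later, the follower is never slower than the leader, so the closest approach is when both have stopped.
Minimum gap = 126.678 − 54.145 = 72.533 m.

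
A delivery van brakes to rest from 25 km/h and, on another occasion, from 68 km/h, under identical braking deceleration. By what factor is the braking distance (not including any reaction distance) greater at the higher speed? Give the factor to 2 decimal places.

Factor ≈ 7.40

Braking distance d = v²/(2a), so with a fixed, d ∝ v².
Factor = (68/25)² = 2.7200² = 7.3984.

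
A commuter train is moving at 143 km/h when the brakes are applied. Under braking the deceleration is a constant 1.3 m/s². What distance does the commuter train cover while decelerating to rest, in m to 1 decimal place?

143 km/h ÷ 3.6 = 39.7222 m/s.
Braking distance = v²/(2a) = 39.7222² / (2 × 1.300) = 1577.853 / 2.600 = 606.867 m.

Braking distance ≈ 606.9 m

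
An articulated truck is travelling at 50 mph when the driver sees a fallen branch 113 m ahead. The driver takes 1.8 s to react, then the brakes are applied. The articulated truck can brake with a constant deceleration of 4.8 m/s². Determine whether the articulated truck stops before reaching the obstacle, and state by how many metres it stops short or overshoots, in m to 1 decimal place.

50 mph × 0.44704 = 22.3520 m/s.
Reaction distance = 22.3520 × 1.8 = 40.234 m.
Braking distance = v²/(2a) = 499.612 / 9.600 = 52.043 m.
Total stopping distance = 40.234 + 52.043 = 92.277 m, vs 113 m available — it stops with 113 − 92.277 = 20.723 m to spare.

Yes — it stops 20.7 m short of the obstacle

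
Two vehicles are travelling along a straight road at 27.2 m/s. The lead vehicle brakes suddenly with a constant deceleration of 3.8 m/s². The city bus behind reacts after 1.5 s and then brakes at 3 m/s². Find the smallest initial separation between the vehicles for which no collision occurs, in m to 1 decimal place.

Minimum gap ≈ 66.8 m

Leader travels v²/(2a_L) = 739.840 / 7.600 = 97.347 m before stopping.
Follower covers v·t_r = 27.2000 × 1.5 = 40.800 m while reacting, then v²/(2a_F) = 739.840 / 6.000 = 123.307 m while braking, for a total of 40.800 + 123.307 = 164.107 m.
Since a_F ≤ a_L and the follower starts braking later, the follower is never slower than the leader, so the closest approach is when both have stopped.
Minimum gap = 164.107 − 97.347 = 66.760 m.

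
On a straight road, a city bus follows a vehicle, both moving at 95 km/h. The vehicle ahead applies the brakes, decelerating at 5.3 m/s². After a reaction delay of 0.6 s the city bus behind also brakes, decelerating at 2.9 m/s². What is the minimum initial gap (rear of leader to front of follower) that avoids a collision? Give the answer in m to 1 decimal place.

95 km/h ÷ 3.6 = 26.3889 m/s.
Leader travels v²/(2a_L) = 696.374 / 10.600 = 65.696 m before stopping.
Follower covers v·t_r = 26.3889 × 0.6 = 15.833 m while reacting, then v²/(2a_F) = 696.374 / 5.800 = 120.064 m while braking, for a total of 15.833 + 120.064 = 135.897 m.
Since a_F ≤ a_L and the follower starts braking later, the follower is never slower than the leader, so the closest approach is when both have stopped.
Minimum gap = 135.897 − 65.696 = 70.201 m.

Minimum gap ≈ 70.2 m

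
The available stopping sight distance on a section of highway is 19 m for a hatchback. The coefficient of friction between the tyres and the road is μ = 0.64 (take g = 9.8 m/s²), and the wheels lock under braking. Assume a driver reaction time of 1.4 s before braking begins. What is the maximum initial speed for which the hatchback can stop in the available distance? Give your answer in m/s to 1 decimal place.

a = μg = 0.64 × 9.8 = 6.272 m/s².
Stopping distance: v·t_r + v²/(2a) = 19 with t_r = 1.4 s and a = 6.272 m/s².
So v² + 17.562 v − 238.34 = 0.
Positive root: v = −a·t_r + √((a·t_r)² + 2a·d) = −8.781 + √(77.106 + 238.34) = 8.9798 m/s.

Maximum speed ≈ 9.0 m/s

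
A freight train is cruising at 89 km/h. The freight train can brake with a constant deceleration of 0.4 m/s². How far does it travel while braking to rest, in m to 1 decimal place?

89 km/h ÷ 3.6 = 24.7222 m/s.
Braking distance = v²/(2a) = 24.7222² / (2 × 0.400) = 611.187 / 0.800 = 763.984 m.

Braking distance ≈ 764.0 m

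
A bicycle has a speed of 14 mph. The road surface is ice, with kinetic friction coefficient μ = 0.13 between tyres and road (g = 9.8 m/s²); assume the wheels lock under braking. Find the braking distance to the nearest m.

Braking distance ≈ 15 m

14 mph × 0.44704 = 6.2586 m/s.
a = μg = 0.13 × 9.8 = 1.274 m/s².
Braking distance = v²/(2a) = 6.2586² / (2 × 1.274) = 39.170 / 2.548 = 15.373 m.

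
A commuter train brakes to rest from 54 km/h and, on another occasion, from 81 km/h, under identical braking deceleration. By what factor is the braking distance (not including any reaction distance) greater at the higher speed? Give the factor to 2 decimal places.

Braking distance d = v²/(2a), so with a fixed, d ∝ v².
Factor = (81/54)² = 1.5000² = 2.2500.

Factor ≈ 2.25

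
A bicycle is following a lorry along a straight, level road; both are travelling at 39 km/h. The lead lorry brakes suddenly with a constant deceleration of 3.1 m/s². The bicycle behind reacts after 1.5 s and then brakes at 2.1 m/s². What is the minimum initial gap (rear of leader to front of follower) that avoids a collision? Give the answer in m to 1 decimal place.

39 km/h ÷ 3.6 = 10.8333 m/s.
Leader travels v²/(2a_L) = 117.360 / 6.200 = 18.929 m before stopping.
Follower covers v·t_r = 10.8333 × 1.5 = 16.250 m while reacting, then v²/(2a_F) = 117.360 / 4.200 = 27.943 m while braking, for a total of 16.250 + 27.943 = 44.193 m.
Since a_F ≤ a_L and the follower starts braking later, the follower is never slower than the leader, so the closest approach is when both have stopped.
Minimum gap = 44.193 − 18.929 = 25.264 m.

Minimum gap ≈ 25.3 m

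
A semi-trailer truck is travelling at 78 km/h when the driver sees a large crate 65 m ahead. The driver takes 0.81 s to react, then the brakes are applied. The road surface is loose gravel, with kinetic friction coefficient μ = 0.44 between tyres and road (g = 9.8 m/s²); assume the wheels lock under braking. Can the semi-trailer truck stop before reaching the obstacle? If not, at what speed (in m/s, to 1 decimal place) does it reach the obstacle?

78 km/h ÷ 3.6 = 21.6667 m/s.
a = μg = 0.44 × 9.8 = 4.312 m/s².
Reaction distance = 21.6667 × 0.81 = 17.550 m.
Braking distance needed to stop: v²/(2a) = 469.446 / 8.624 = 54.435 m, so total needed = 17.550 + 54.435 = 71.985 m > 65 m — it cannot stop.
Distance remaining when braking begins: 65 − 17.550 = 47.450 m.
v² = v₀² − 2a·d = 469.446 − 2 × 4.312 × 47.450 = 60.237 m²/s².
v = √60.237 = 7.761 m/s.

No — it strikes the obstacle at 7.8 m/s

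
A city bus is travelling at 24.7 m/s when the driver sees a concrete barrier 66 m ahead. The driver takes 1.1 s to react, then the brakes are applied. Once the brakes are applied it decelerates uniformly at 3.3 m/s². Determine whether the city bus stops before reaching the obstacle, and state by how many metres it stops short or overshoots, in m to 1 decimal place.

No — it overshoots by 53.6 m

Reaction distance = 24.7000 × 1.1 = 27.170 m.
Braking distance = v²/(2a) = 610.090 / 6.600 = 92.438 m.
Total stopping distance = 27.170 + 92.438 = 119.608 m, vs 66 m available — it cannot stop in time and overshoots by 119.608 − 66 = 53.608 m.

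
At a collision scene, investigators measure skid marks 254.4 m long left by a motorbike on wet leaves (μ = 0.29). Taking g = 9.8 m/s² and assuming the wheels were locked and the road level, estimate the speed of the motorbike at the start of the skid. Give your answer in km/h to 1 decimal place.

Deceleration a = μg = 0.29 × 9.8 = 2.842 m/s².
v = √(2a·d) = √(2 × 2.842 × 254.4) = √1446.010 = 38.0264 m/s.
= 38.0264 × 3.6 = 136.895 km/h.

Initial speed ≈ 136.9 km/h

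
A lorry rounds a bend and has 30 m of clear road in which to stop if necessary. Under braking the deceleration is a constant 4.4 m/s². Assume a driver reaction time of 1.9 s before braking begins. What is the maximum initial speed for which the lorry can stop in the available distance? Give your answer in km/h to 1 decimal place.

Maximum speed ≈ 35.7 km/h

Stopping distance: v·t_r + v²/(2a) = 30 with t_r = 1.9 s and a = 4.400 m/s².
So v² + 16.720 v − 264.00 = 0.
Positive root: v = −a·t_r + √((a·t_r)² + 2a·d) = −8.360 + √(69.890 + 264.00) = 9.9127 m/s.
9.9127 m/s × 3.6 = 35.686 km/h.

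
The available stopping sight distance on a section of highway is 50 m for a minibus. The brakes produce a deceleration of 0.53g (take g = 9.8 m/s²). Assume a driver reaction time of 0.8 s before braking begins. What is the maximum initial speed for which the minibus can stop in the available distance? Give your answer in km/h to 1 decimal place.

a = 0.53 × 9.8 = 5.194 m/s².
Stopping distance: v·t_r + v²/(2a) = 50 with t_r = 0.8 s and a = 5.194 m/s².
So v² + 8.310 v − 519.40 = 0.
Positive root: v = −a·t_r + √((a·t_r)² + 2a·d) = −4.155 + √(17.264 + 519.40) = 19.0110 m/s.
19.0110 m/s × 3.6 = 68.440 km/h.

Maximum speed ≈ 68.4 km/h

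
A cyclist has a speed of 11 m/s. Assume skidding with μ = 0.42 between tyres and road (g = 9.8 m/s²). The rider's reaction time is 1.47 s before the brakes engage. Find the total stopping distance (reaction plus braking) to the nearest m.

Total stopping distance ≈ 31 m

a = μg = 0.42 × 9.8 = 4.116 m/s².
Reaction distance = v·t_r = 11.0000 × 1.47 = 16.170 m.
Braking distance = v²/(2a) = 11.0000² / (2 × 4.116) = 121.000 / 8.232 = 14.699 m.
Total = 16.170 + 14.699 = 30.869 m.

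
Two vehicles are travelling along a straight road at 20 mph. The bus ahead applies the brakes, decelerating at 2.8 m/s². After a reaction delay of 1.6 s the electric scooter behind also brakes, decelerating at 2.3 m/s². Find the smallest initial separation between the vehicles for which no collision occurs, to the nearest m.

20 mph × 0.44704 = 8.9408 m/s.
Leader travels v²/(2a_L) = 79.938 / 5.600 = 14.275 m before stopping.
Follower covers v·t_r = 8.9408 × 1.6 = 14.305 m while reacting, then v²/(2a_F) = 79.938 / 4.600 = 17.378 m while braking, for a total of 14.305 + 17.378 = 31.683 m.
Since a_F ≤ a_L and the follower starts braking later, the follower is never slower than the leader, so the closest approach is when both have stopped.
Minimum gap = 31.683 − 14.275 = 17.408 m.

Minimum gap ≈ 17 m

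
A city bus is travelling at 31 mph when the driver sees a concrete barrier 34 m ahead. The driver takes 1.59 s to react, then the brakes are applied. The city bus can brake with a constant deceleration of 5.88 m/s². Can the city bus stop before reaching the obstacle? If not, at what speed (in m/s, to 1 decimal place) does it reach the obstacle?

No — it strikes the obstacle at 7.2 m/s

31 mph × 0.44704 = 13.8582 m/s.
Reaction distance = 13.8582 × 1.59 = 22.035 m.
Braking distance needed to stop: v²/(2a) = 192.050 / 11.760 = 16.331 m, so total needed = 22.035 + 16.331 = 38.366 m > 34 m — it cannot stop.
Distance remaining when braking begins: 34 − 22.035 = 11.965 m.
v² = v₀² − 2a·d = 192.050 − 2 × 5.880 × 11.965 = 51.342 m²/s².
v = √51.342 = 7.165 m/s.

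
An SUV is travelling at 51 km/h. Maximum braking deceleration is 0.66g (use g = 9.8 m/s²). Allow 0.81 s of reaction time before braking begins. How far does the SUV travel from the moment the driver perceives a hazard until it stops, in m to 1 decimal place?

Total stopping distance ≈ 27.0 m

51 km/h ÷ 3.6 = 14.1667 m/s.
a = 0.66 × 9.8 = 6.468 m/s².
Reaction distance = v·t_r = 14.1667 × 0.81 = 11.475 m.
Braking distance = v²/(2a) = 14.1667² / (2 × 6.468) = 200.695 / 12.936 = 15.514 m.
Total = 11.475 + 15.514 = 26.989 m.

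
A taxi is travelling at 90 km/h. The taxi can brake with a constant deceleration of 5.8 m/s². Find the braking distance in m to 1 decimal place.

Braking distance ≈ 53.9 m

90 km/h ÷ 3.6 = 25.0000 m/s.
Braking distance = v²/(2a) = 25.0000² / (2 × 5.800) = 625.000 / 11.600 = 53.879 m.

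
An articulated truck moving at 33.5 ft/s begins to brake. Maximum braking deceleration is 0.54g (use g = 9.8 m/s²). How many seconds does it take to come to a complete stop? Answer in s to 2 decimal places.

33.5 ft/s × 0.3048 = 10.2108 m/s.
a = 0.54 × 9.8 = 5.292 m/s².
Braking time = v/a = 10.2108 / 5.292 = 1.929 s.

Braking time ≈ 1.93 s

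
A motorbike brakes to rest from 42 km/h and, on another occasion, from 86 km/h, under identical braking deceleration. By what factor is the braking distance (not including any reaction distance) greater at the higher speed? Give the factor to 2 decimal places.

Braking distance d = v²/(2a), so with a fixed, d ∝ v².
Factor = (86/42)² = 2.0476² = 4.1927.

Factor ≈ 4.19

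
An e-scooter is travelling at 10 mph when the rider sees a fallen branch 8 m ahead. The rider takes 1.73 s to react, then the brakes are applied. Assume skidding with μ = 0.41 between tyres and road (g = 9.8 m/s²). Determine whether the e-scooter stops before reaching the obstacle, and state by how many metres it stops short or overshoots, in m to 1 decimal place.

No — it overshoots by 2.2 m

10 mph × 0.44704 = 4.4704 m/s.
a = μg = 0.41 × 9.8 = 4.018 m/s².
Reaction distance = 4.4704 × 1.73 = 7.734 m.
Braking distance = v²/(2a) = 19.984 / 8.036 = 2.487 m.
Total stopping distance = 7.734 + 2.487 = 10.221 m, vs 8 m available — it cannot stop in time and overshoots by 10.221 − 8 = 2.221 m.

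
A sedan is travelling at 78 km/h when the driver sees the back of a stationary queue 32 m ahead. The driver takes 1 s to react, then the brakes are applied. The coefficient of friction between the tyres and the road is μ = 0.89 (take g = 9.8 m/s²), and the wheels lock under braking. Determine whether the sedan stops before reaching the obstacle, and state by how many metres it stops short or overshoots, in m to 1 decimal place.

No — it overshoots by 16.6 m

78 km/h ÷ 3.6 = 21.6667 m/s.
a = μg = 0.89 × 9.8 = 8.722 m/s².
Reaction distance = 21.6667 × 1 = 21.667 m.
Braking distance = v²/(2a) = 469.446 / 17.444 = 26.912 m.
Total stopping distance = 21.667 + 26.912 = 48.579 m, vs 32 m available — it cannot stop in time and overshoots by 48.579 − 32 = 16.579 m.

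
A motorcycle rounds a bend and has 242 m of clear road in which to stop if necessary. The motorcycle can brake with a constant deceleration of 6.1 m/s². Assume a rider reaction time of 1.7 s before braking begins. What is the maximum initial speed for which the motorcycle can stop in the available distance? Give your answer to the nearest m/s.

Maximum speed ≈ 45 m/s

Stopping distance: v·t_r + v²/(2a) = 242 with t_r = 1.7 s and a = 6.100 m/s².
So v² + 20.740 v − 2952.40 = 0.
Positive root: v = −a·t_r + √((a·t_r)² + 2a·d) = −10.370 + √(107.537 + 2952.40) = 44.9467 m/s.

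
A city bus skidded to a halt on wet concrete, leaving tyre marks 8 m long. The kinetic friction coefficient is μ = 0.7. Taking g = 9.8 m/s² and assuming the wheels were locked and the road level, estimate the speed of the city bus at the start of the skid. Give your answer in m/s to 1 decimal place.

Initial speed ≈ 10.5 m/s

Deceleration a = μg = 0.7 × 9.8 = 6.860 m/s².
v = √(2a·d) = √(2 × 6.860 × 8) = √109.760 = 10.4766 m/s.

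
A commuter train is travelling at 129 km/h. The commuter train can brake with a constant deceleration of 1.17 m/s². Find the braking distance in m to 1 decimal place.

129 km/h ÷ 3.6 = 35.8333 m/s.
Braking distance = v²/(2a) = 35.8333² / (2 × 1.170) = 1284.025 / 2.340 = 548.729 m.

Braking distance ≈ 548.7 m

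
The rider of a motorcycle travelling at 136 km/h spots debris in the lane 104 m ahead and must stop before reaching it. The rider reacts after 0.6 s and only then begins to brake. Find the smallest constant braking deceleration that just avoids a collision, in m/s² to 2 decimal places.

136 km/h ÷ 3.6 = 37.7778 m/s.
Distance covered during reaction = 37.7778 × 0.6 = 22.667 m.
Distance available for braking: 104 − 22.667 = 81.333 m.
v² = 2a·d ⇒ a = v²/(2d) = 37.7778² / (2 × 81.333) = 1427.162 / 162.666 = 8.7736 m/s².

Required deceleration ≈ 8.77 m/s²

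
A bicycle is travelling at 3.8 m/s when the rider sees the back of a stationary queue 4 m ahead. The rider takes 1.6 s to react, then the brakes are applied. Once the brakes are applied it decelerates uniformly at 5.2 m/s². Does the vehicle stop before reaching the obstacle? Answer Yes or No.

Reaction distance = 3.8000 × 1.6 = 6.080 m.
Braking distance = v²/(2a) = 14.440 / 10.400 = 1.388 m.
Total stopping distance = 6.080 + 1.388 = 7.468 m, vs 4 m available — it cannot stop in time and overshoots by 7.468 − 4 = 3.468 m.

No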